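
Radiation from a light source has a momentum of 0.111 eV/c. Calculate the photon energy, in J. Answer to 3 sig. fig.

In SI units: p = 0.111 eV/c = 5.9322e-29 kg·m/s.
The photon relation is E = pc, giving E = 1.778e-20 J.
So E ≈ 1.78e-20 J.

1.78e-20 J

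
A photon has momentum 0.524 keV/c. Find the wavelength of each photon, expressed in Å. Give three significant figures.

23.7 Å

In SI units: p = 0.524 keV/c = 2.8004 × 10^-25 kg·m/s.
The photon relation is λ = h/p, giving λ = 2.366 × 10^-9 m.
Converting to Å: λ = 23.66 Å ≈ 23.7 Å.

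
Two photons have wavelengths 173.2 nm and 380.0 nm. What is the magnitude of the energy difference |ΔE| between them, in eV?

Using E = hc/λ: E₁ = 1.1469·10^-18 J, E₂ = 5.2275·10^-19 J.
|ΔE| = |1.1469·10^-18 − 5.2275·10^-19| = 6.24·10^-19 J = 3.90 eV.

3.90 eV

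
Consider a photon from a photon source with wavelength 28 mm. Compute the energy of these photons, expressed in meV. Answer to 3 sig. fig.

0.0443 meV

Take h = 6.62607015e-34 J·s, c = 2.99792458e8 m/s, 1 eV = 1.602176634e-19 J.
First convert: λ = 28 mm = 0.028 m.
The photon relation is E = hc/λ, giving E = 7.094e-24 J.
Converting to meV: E = 0.04428 meV ≈ 0.0443 meV.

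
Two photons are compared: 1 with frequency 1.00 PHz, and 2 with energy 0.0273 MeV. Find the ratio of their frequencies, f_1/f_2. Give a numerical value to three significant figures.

1.51 × 10^-4

f_1 = 1.000 × 10^15 Hz (from frequency = 1.00 PHz, via f given directly).
f_2 = 6.601 × 10^18 Hz (from energy = 0.0273 MeV, via f = E/h).
Ratio = 1.000 × 10^15 / 6.601 × 10^18 = 1.51 × 10^-4.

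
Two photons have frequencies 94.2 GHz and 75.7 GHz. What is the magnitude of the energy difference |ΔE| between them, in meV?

Using E = hf: E₁ = 6.242 × 10^-23 J, E₂ = 5.016 × 10^-23 J.
|ΔE| = |6.242 × 10^-23 − 5.016 × 10^-23| = 1.23 × 10^-23 J = 0.0765 meV.

0.0765 meV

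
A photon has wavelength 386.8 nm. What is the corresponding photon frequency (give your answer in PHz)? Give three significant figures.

(c = 2.99792458 × 10^8 m/s.)
First convert: λ = 386.8 nm = 3.868 × 10^-7 m.
For a photon f = c/λ, so f = 7.751 × 10^14 Hz.
Converting to PHz: f = 0.7751 PHz ≈ 0.775 PHz.

0.775 PHz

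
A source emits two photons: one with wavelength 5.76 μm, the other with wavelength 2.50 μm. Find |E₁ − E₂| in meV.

Using E = hc/λ: E₁ = 3.449e-20 J, E₂ = 7.946e-20 J.
|ΔE| = |3.449e-20 − 7.946e-20| = 4.50e-20 J = 281 meV.

281 meV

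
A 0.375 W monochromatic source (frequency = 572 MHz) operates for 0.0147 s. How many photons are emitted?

Total energy: E_total = P·t = 0.375 × 0.0147 = 0.005513 J.
Per-photon energy: E = 3.790e-25 J.
N = E_total / E_photon = 1.45e22.

1.45e22 photons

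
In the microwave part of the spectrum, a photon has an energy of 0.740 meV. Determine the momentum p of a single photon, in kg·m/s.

3.95 × 10^-31 kg·m/s

First convert: E = 0.740 meV = 1.1856 × 10^-22 J.
Apply p = E/c: p = 3.955 × 10^-31 kg·m/s.
So p ≈ 3.95 × 10^-31 kg·m/s.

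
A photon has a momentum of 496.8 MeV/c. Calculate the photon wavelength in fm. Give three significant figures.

In SI units: p = 496.8 MeV/c = 2.6550e-19 kg·m/s.
Since λ = h/p for a photon, λ = 2.496e-15 m.
Converting to fm: λ = 2.496 fm ≈ 2.50 fm.

2.50 fm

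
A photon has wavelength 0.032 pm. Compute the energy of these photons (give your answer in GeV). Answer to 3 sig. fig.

0.0387 GeV

First convert: λ = 0.032 pm = 3.2·10^-14 m.
The photon relation is E = hc/λ, giving E = 6.208·10^-12 J.
Converting to GeV: E = 0.03875 GeV ≈ 0.0387 GeV.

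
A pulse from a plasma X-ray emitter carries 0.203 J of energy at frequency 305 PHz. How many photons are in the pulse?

1.00·10^15 photons

Per-photon energy: E = 2.021·10^-16 J (from frequency = 305 PHz).
N = E_total / E_photon = 0.203 J / 2.021·10^-16 J = 1.00·10^15.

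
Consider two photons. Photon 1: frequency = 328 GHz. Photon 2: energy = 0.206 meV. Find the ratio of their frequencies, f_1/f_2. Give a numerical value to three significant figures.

6.58

f_1 = 3.280e11 Hz (from frequency = 328 GHz, via f given directly).
f_2 = 4.981e10 Hz (from energy = 0.206 meV, via f = E/h).
Ratio = 3.280e11 / 4.981e10 = 6.58.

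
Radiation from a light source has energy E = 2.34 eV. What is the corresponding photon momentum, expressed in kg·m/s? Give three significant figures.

1.25e-27 kg·m/s

Take c = 2.99792458e8 m/s, 1 eV = 1.602176634e-19 J.
First convert: E = 2.34 eV = 3.7491e-19 J.
Since p = E/c for a photon, p = 1.251e-27 kg·m/s.
So p ≈ 1.25e-27 kg·m/s.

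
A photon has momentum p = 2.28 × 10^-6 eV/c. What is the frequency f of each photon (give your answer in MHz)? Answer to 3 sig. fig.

Take h = 6.62607015 × 10^-34 J·s, c = 2.99792458 × 10^8 m/s, 1 eV = 1.602176634 × 10^-19 J.
Convert to SI: p = 2.28 × 10^-6 eV/c = 1.2185 × 10^-33 kg·m/s.
Since f = pc/h for a photon, f = 5.513 × 10^8 Hz.
Converting to MHz: f = 551.3 MHz ≈ 551 MHz.

551 MHz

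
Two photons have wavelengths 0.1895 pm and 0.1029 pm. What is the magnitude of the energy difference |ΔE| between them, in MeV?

Using E = hc/λ: E₁ = 1.0483 × 10^-12 J, E₂ = 1.9305 × 10^-12 J.
|ΔE| = |1.0483 × 10^-12 − 1.9305 × 10^-12| = 8.82 × 10^-13 J = 5.51 MeV.

5.51 MeV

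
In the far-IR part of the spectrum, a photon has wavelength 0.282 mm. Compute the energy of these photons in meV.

4.40 meV

Take h = 6.62607015 × 10^-34 J·s, c = 2.99792458 × 10^8 m/s, 1 eV = 1.602176634 × 10^-19 J.
First convert: λ = 0.282 mm = 2.82 × 10^-4 m.
For a photon E = hc/λ, so E = 7.044 × 10^-22 J.
Converting to meV: E = 4.397 meV ≈ 4.40 meV.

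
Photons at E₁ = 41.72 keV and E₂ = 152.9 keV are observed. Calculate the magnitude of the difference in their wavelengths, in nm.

Using λ = hc/E: λ₁ = 2.9718e-11 m, λ₂ = 8.1088e-12 m.
|Δλ| = |2.9718e-11 − 8.1088e-12| = 2.16e-11 m = 0.0216 nm.

0.0216 nm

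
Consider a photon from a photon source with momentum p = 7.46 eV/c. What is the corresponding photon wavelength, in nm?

(h = 6.62607015 × 10^-34 J·s, c = 2.99792458 × 10^8 m/s, 1 eV = 1.602176634 × 10^-19 J.)
First convert: p = 7.46 eV/c = 3.9868 × 10^-27 kg·m/s.
Since λ = h/p for a photon, λ = 1.662 × 10^-7 m.
Converting to nm: λ = 166.2 nm ≈ 166 nm.

166 nm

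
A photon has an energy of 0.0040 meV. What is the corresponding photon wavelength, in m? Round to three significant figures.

0.310 m

First convert: E = 0.0040 meV = 6.4087 × 10^-25 J.
Since λ = hc/E for a photon, λ = 0.3100 m.
So λ ≈ 0.310 m.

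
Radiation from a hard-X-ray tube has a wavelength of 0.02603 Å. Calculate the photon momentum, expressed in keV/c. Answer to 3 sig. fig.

Use h = 6.62607015 × 10^-34 J·s, c = 2.99792458 × 10^8 m/s, 1 eV = 1.602176634 × 10^-19 J.
Convert to SI: λ = 0.02603 Å = 2.603 × 10^-12 m.
For a photon p = h/λ, so p = 2.546 × 10^-22 kg·m/s.
Converting to keV/c: p = 476.3 keV/c ≈ 476 keV/c.

476 keV/c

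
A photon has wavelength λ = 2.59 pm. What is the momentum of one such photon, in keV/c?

479 keV/c

Take h = 6.62607015 × 10^-34 J·s, c = 2.99792458 × 10^8 m/s, 1 eV = 1.602176634 × 10^-19 J.
First convert: λ = 2.59 pm = 2.59 × 10^-12 m.
For a photon p = h/λ, so p = 2.558 × 10^-22 kg·m/s.
Converting to keV/c: p = 478.7 keV/c ≈ 479 keV/c.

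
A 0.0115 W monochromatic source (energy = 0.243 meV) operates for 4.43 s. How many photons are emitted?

Total energy: E_total = P·t = 0.0115 × 4.43 = 0.05094 J.
Per-photon energy: E = 3.893e-23 J.
N = E_total / E_photon = 1.31e21.

1.31e21 photons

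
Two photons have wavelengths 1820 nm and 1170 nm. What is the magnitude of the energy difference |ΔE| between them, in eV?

Using E = hc/λ: E₁ = 1.091e-19 J, E₂ = 1.698e-19 J.
|ΔE| = |1.091e-19 − 1.698e-19| = 6.06e-20 J = 0.378 eV.

0.378 eV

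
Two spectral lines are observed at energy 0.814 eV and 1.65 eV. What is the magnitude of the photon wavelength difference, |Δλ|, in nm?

Using λ = hc/E: λ₁ = 1.523 × 10^-6 m, λ₂ = 7.514 × 10^-7 m.
|Δλ| = |1.523 × 10^-6 − 7.514 × 10^-7| = 7.72 × 10^-7 m = 772 nm.

772 nm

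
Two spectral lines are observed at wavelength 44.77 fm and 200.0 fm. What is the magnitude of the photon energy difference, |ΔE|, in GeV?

Using E = hc/λ: E₁ = 4.4370·10^-12 J, E₂ = 9.9322·10^-13 J.
|ΔE| = |4.4370·10^-12 − 9.9322·10^-13| = 3.44·10^-12 J = 0.0215 GeV.

0.0215 GeV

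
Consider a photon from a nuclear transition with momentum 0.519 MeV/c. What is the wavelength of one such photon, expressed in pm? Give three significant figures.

2.39 pm

Take h = 6.62607015·10^-34 J·s, c = 2.99792458·10^8 m/s, 1 eV = 1.602176634·10^-19 J.
First convert: p = 0.519 MeV/c = 2.7737·10^-22 kg·m/s.
The photon relation is λ = h/p, giving λ = 2.389·10^-12 m.
Converting to pm: λ = 2.389 pm ≈ 2.39 pm.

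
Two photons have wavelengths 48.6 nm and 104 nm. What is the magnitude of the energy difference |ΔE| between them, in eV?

13.6 eV

Using E = hc/λ: E₁ = 4.087e-18 J, E₂ = 1.910e-18 J.
|ΔE| = |4.087e-18 − 1.910e-18| = 2.18e-18 J = 13.6 eV.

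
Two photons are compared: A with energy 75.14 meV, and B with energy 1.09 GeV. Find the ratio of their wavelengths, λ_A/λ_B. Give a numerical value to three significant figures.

1.45 × 10^10

λ_A = 1.650 × 10^-5 m (from energy = 75.14 meV, via λ = hc/E).
λ_B = 1.137 × 10^-15 m (from energy = 1.09 GeV, via λ = hc/E).
Ratio = 1.650 × 10^-5 / 1.137 × 10^-15 = 1.45 × 10^10.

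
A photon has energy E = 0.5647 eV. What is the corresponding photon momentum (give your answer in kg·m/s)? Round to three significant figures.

Use c = 2.99792458e8 m/s, 1 eV = 1.602176634e-19 J.
Convert to SI: E = 0.5647 eV = 9.0475e-20 J.
For a photon p = E/c, so p = 3.018e-28 kg·m/s.
So p ≈ 3.02e-28 kg·m/s.

3.02e-28 kg·m/s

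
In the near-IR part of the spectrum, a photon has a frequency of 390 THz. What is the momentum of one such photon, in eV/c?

1.61 eV/c

Take h = 6.62607015 × 10^-34 J·s, c = 2.99792458 × 10^8 m/s, 1 eV = 1.602176634 × 10^-19 J.
Convert to SI: f = 390 THz = 3.90 × 10^14 Hz.
For a photon p = hf/c, so p = 8.620 × 10^-28 kg·m/s.
Converting to eV/c: p = 1.613 eV/c ≈ 1.61 eV/c.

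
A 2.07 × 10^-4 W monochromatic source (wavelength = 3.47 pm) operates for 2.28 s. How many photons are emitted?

Total energy: E_total = P·t = 2.07 × 10^-4 × 2.28 = 4.720 × 10^-4 J.
Per-photon energy: E = 5.725 × 10^-14 J.
N = E_total / E_photon = 8.24 × 10^9.

8.24 × 10^9 photons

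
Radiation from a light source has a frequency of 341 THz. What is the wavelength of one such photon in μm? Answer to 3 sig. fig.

Use c = 2.99792458e8 m/s.
In SI units: f = 341 THz = 3.41e14 Hz.
Since λ = c/f for a photon, λ = 8.792e-7 m.
Converting to μm: λ = 0.8792 μm ≈ 0.879 μm.

0.879 μm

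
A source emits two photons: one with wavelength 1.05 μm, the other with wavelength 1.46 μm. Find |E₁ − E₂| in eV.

Using E = hc/λ: E₁ = 1.892e-19 J, E₂ = 1.361e-19 J.
|ΔE| = |1.892e-19 − 1.361e-19| = 5.31e-20 J = 0.332 eV.

0.332 eV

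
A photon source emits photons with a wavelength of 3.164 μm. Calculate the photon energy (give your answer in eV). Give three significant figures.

0.392 eV

(h = 6.62607015 × 10^-34 J·s, c = 2.99792458 × 10^8 m/s, 1 eV = 1.602176634 × 10^-19 J.)
In SI units: λ = 3.164 μm = 3.164 × 10^-6 m.
The photon relation is E = hc/λ, giving E = 6.278 × 10^-20 J.
Converting to eV: E = 0.3919 eV ≈ 0.392 eV.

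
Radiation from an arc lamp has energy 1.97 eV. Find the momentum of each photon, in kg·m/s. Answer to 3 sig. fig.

1.05e-27 kg·m/s

(c = 2.99792458e8 m/s, 1 eV = 1.602176634e-19 J.)
First convert: E = 1.97 eV = 3.1563e-19 J.
For a photon p = E/c, so p = 1.053e-27 kg·m/s.
So p ≈ 1.05e-27 kg·m/s.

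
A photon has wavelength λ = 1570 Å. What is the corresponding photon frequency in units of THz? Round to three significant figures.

1910 THz

In SI units: λ = 1570 Å = 1.57 × 10^-7 m.
Apply f = c/λ: f = 1.910 × 10^15 Hz.
Converting to THz: f = 1910 THz ≈ 1910 THz.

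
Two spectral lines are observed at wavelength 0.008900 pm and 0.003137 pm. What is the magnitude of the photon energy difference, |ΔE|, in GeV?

Using E = hc/λ: E₁ = 2.2320 × 10^-11 J, E₂ = 6.3323 × 10^-11 J.
|ΔE| = |2.2320 × 10^-11 − 6.3323 × 10^-11| = 4.10 × 10^-11 J = 0.256 GeV.

0.256 GeV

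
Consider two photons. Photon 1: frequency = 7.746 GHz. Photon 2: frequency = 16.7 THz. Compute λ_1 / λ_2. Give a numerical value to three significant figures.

2160

λ_1 = 0.03870 m (from frequency = 7.746 GHz, via λ = c/f).
λ_2 = 1.795 × 10^-5 m (from frequency = 16.7 THz, via λ = c/f).
Ratio = 0.03870 / 1.795 × 10^-5 = 2160.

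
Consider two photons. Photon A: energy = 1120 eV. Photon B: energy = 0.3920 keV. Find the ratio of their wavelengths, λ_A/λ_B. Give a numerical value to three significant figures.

0.350

λ_A = 1.107·10^-9 m (from energy = 1120 eV, via λ = hc/E).
λ_B = 3.163·10^-9 m (from energy = 0.3920 keV, via λ = hc/E).
Ratio = 1.107·10^-9 / 3.163·10^-9 = 0.350.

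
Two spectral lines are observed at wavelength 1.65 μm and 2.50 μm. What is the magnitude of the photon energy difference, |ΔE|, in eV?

Using E = hc/λ: E₁ = 1.204e-19 J, E₂ = 7.946e-20 J.
|ΔE| = |1.204e-19 − 7.946e-20| = 4.09e-20 J = 0.255 eV.

0.255 eV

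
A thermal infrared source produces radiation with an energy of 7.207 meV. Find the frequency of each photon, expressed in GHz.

1740 GHz

Use h = 6.62607015e-34 J·s, 1 eV = 1.602176634e-19 J.
Convert to SI: E = 7.207 meV = 1.1547e-21 J.
Apply f = E/h: f = 1.743e12 Hz.
Converting to GHz: f = 1743 GHz ≈ 1740 GHz.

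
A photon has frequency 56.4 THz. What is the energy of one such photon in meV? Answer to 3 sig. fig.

233 meV

In SI units: f = 56.4 THz = 5.64·10^13 Hz.
Since E = hf for a photon, E = 3.737·10^-20 J.
Converting to meV: E = 233.3 meV ≈ 233 meV.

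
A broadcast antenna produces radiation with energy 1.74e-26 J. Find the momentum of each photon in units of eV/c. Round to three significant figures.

1.09e-7 eV/c

For a photon p = E/c, so p = 5.804e-35 kg·m/s.
Converting to eV/c: p = 1.086e-7 eV/c ≈ 1.09e-7 eV/c.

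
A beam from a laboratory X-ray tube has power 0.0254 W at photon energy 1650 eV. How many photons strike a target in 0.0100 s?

Total energy: E_total = P·t = 0.0254 × 0.0100 = 2.540e-4 J.
Per-photon energy: E = 2.644e-16 J.
N = E_total / E_photon = 9.61e11.

9.61e11 photons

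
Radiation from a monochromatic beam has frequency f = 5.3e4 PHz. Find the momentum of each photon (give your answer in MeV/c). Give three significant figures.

Use h = 6.62607015e-34 J·s, c = 2.99792458e8 m/s, 1 eV = 1.602176634e-19 J.
In SI units: f = 5.3e4 PHz = 5.3e19 Hz.
Since p = hf/c for a photon, p = 1.171e-22 kg·m/s.
Converting to MeV/c: p = 0.2192 MeV/c ≈ 0.219 MeV/c.

0.219 MeV/c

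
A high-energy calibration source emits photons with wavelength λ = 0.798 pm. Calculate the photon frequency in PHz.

(c = 2.99792458 × 10^8 m/s.)
Convert to SI: λ = 0.798 pm = 7.98 × 10^-13 m.
Since f = c/λ for a photon, f = 3.757 × 10^20 Hz.
Converting to PHz: f = 375700 PHz ≈ 3.76 × 10^5 PHz.

3.76 × 10^5 PHz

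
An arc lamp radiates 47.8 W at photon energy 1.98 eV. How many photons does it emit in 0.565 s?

8.51 × 10^19 photons

Total energy: E_total = P·t = 47.8 × 0.565 = 27.01 J.
Per-photon energy: E = 3.172 × 10^-19 J.
N = E_total / E_photon = 8.51 × 10^19.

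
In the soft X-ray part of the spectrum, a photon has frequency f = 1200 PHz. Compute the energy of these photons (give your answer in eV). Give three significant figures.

First convert: f = 1200 PHz = 1.2 × 10^18 Hz.
The photon relation is E = hf, giving E = 7.951 × 10^-16 J.
Converting to eV: E = 4963 eV ≈ 4960 eV.

4960 eV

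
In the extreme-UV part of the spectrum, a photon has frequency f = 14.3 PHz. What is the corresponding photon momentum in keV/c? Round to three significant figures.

(h = 6.62607015e-34 J·s, c = 2.99792458e8 m/s, 1 eV = 1.602176634e-19 J.)
In SI units: f = 14.3 PHz = 1.43e16 Hz.
For a photon p = hf/c, so p = 3.161e-26 kg·m/s.
Converting to keV/c: p = 0.05914 keV/c ≈ 0.0591 keV/c.

0.0591 keV/c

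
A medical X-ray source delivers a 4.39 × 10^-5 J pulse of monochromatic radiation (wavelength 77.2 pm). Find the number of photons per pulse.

1.71 × 10^10 photons

Per-photon energy: E = 2.573 × 10^-15 J (from wavelength = 77.2 pm).
N = E_total / E_photon = 4.39 × 10^-5 J / 2.573 × 10^-15 J = 1.71 × 10^10.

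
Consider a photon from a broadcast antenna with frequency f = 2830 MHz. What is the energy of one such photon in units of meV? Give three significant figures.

Convert to SI: f = 2830 MHz = 2.83e9 Hz.
The photon relation is E = hf, giving E = 1.875e-24 J.
Converting to meV: E = 0.01170 meV ≈ 0.0117 meV.

0.0117 meV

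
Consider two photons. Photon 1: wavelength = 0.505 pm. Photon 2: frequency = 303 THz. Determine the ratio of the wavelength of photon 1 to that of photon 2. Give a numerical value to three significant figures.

5.10e-7

λ_1 = 5.050e-13 m (from wavelength = 0.505 pm, via λ given directly).
λ_2 = 9.894e-7 m (from frequency = 303 THz, via λ = c/f).
Ratio = 5.050e-13 / 9.894e-7 = 5.10e-7.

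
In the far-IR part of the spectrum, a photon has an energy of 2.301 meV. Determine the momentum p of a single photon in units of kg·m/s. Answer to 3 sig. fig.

1.23e-30 kg·m/s

In SI units: E = 2.301 meV = 3.6866e-22 J.
Since p = E/c for a photon, p = 1.230e-30 kg·m/s.
So p ≈ 1.23e-30 kg·m/s.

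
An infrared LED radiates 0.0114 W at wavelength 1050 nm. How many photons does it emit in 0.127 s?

7.65e15 photons

Total energy: E_total = P·t = 0.0114 × 0.127 = 0.001448 J.
Per-photon energy: E = 1.892e-19 J.
N = E_total / E_photon = 7.65e15.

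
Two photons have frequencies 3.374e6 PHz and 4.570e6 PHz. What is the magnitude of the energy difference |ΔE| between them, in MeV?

4.95 MeV

Using E = hf: E₁ = 2.2356e-12 J, E₂ = 3.0281e-12 J.
|ΔE| = |2.2356e-12 − 3.0281e-12| = 7.92e-13 J = 4.95 MeV.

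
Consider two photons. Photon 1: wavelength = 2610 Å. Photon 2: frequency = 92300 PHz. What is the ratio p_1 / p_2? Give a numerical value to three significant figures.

1.24e-5

p_1 = 2.539e-27 kg·m/s (from wavelength = 2610 Å, via p = h/λ).
p_2 = 2.040e-22 kg·m/s (from frequency = 92300 PHz, via p = hf/c).
Ratio = 2.539e-27 / 2.040e-22 = 1.24e-5.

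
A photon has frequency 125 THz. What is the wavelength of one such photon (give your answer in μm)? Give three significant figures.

2.40 μm

Take c = 2.99792458 × 10^8 m/s.
Convert to SI: f = 125 THz = 1.25 × 10^14 Hz.
The photon relation is λ = c/f, giving λ = 2.398 × 10^-6 m.
Converting to μm: λ = 2.398 μm ≈ 2.40 μm.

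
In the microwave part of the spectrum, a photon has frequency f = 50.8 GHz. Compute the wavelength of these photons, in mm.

Use c = 2.99792458 × 10^8 m/s.
First convert: f = 50.8 GHz = 5.08 × 10^10 Hz.
For a photon λ = c/f, so λ = 0.005901 m.
Converting to mm: λ = 5.901 mm ≈ 5.90 mm.

5.90 mm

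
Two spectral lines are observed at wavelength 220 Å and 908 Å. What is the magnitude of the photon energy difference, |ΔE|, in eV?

42.7 eV

Using E = hc/λ: E₁ = 9.029e-18 J, E₂ = 2.188e-18 J.
|ΔE| = |9.029e-18 − 2.188e-18| = 6.84e-18 J = 42.7 eV.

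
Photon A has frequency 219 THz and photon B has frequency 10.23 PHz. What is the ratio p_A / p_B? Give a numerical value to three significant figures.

0.0214

p_A = 4.840e-28 kg·m/s (from frequency = 219 THz, via p = hf/c).
p_B = 2.261e-26 kg·m/s (from frequency = 10.23 PHz, via p = hf/c).
Ratio = 4.840e-28 / 2.261e-26 = 0.0214.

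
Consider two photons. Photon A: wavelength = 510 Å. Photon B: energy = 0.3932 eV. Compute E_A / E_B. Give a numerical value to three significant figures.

61.8

E_A = 3.895 × 10^-18 J (from wavelength = 510 Å, via E = hc/λ).
E_B = 6.300 × 10^-20 J (from energy = 0.3932 eV, via E given directly).
Ratio = 3.895 × 10^-18 / 6.300 × 10^-20 = 61.8.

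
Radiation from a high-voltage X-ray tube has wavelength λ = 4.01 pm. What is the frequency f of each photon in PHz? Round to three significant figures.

7.48e4 PHz

In SI units: λ = 4.01 pm = 4.01e-12 m.
The photon relation is f = c/λ, giving f = 7.476e19 Hz.
Converting to PHz: f = 74760 PHz ≈ 7.48e4 PHz.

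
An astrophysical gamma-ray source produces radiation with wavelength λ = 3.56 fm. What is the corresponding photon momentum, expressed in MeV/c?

In SI units: λ = 3.56 fm = 3.56 × 10^-15 m.
The photon relation is p = h/λ, giving p = 1.861 × 10^-19 kg·m/s.
Converting to MeV/c: p = 348.3 MeV/c ≈ 348 MeV/c.

348 MeV/c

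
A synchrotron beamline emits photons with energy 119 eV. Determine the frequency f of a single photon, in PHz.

Take h = 6.62607015e-34 J·s, 1 eV = 1.602176634e-19 J.
Convert to SI: E = 119 eV = 1.9066e-17 J.
For a photon f = E/h, so f = 2.877e16 Hz.
Converting to PHz: f = 28.77 PHz ≈ 28.8 PHz.

28.8 PHz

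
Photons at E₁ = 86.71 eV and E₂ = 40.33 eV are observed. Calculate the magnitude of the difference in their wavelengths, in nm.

Using λ = hc/E: λ₁ = 1.4299 × 10^-8 m, λ₂ = 3.0742 × 10^-8 m.
|Δλ| = |1.4299 × 10^-8 − 3.0742 × 10^-8| = 1.64 × 10^-8 m = 16.4 nm.

16.4 nm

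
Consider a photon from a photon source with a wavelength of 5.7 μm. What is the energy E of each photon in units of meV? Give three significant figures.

218 meV

Use h = 6.62607015 × 10^-34 J·s, c = 2.99792458 × 10^8 m/s, 1 eV = 1.602176634 × 10^-19 J.
First convert: λ = 5.7 μm = 5.7 × 10^-6 m.
For a photon E = hc/λ, so E = 3.485 × 10^-20 J.
Converting to meV: E = 217.5 meV ≈ 218 meV.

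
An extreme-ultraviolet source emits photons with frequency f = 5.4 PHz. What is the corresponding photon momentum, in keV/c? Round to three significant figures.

Take h = 6.62607015 × 10^-34 J·s, c = 2.99792458 × 10^8 m/s, 1 eV = 1.602176634 × 10^-19 J.
Convert to SI: f = 5.4 PHz = 5.4 × 10^15 Hz.
Apply p = hf/c: p = 1.194 × 10^-26 kg·m/s.
Converting to keV/c: p = 0.02233 keV/c ≈ 0.0223 keV/c.

0.0223 keV/c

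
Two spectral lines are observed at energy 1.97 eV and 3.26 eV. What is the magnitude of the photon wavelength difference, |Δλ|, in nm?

Using λ = hc/E: λ₁ = 6.294e-7 m, λ₂ = 3.803e-7 m.
|Δλ| = |6.294e-7 − 3.803e-7| = 2.49e-7 m = 249 nm.

249 nm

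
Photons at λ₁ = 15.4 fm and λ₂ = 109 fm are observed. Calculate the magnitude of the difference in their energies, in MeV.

Using E = hc/λ: E₁ = 1.290·10^-11 J, E₂ = 1.822·10^-12 J.
|ΔE| = |1.290·10^-11 − 1.822·10^-12| = 1.11·10^-11 J = 69.1 MeV.

69.1 MeV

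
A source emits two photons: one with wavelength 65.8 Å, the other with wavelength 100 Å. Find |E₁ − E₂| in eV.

Using E = hc/λ: E₁ = 3.019e-17 J, E₂ = 1.986e-17 J.
|ΔE| = |3.019e-17 − 1.986e-17| = 1.03e-17 J = 64.4 eV.

64.4 eV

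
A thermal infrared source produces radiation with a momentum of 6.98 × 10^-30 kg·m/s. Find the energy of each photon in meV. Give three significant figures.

The photon relation is E = pc, giving E = 2.093 × 10^-21 J.
Converting to meV: E = 13.06 meV ≈ 13.1 meV.

13.1 meV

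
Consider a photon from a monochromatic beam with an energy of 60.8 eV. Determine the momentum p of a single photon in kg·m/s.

3.25·10^-26 kg·m/s

First convert: E = 60.8 eV = 9.7412·10^-18 J.
For a photon p = E/c, so p = 3.249·10^-26 kg·m/s.
So p ≈ 3.25·10^-26 kg·m/s.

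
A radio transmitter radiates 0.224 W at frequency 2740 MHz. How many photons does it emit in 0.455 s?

Total energy: E_total = P·t = 0.224 × 0.455 = 0.1019 J.
Per-photon energy: E = 1.816e-24 J.
N = E_total / E_photon = 5.61e22.

5.61e22 photons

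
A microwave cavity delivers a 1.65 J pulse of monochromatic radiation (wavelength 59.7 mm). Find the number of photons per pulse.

4.96e23 photons

Per-photon energy: E = 3.327e-24 J (from wavelength = 59.7 mm).
N = E_total / E_photon = 1.65 J / 3.327e-24 J = 4.96e23.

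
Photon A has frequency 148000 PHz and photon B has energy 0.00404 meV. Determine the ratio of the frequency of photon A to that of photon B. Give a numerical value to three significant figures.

1.52e11

f_A = 1.480e20 Hz (from frequency = 148000 PHz, via f given directly).
f_B = 9.769e8 Hz (from energy = 0.00404 meV, via f = E/h).
Ratio = 1.480e20 / 9.769e8 = 1.52e11.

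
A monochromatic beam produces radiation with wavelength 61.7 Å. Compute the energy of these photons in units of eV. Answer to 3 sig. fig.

201 eV

In SI units: λ = 61.7 Å = 6.17e-9 m.
Apply E = hc/λ: E = 3.220e-17 J.
Converting to eV: E = 200.9 eV ≈ 201 eV.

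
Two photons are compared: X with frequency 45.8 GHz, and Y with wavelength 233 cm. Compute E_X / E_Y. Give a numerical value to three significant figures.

356

E_X = 3.035e-23 J (from frequency = 45.8 GHz, via E = hf).
E_Y = 8.526e-26 J (from wavelength = 233 cm, via E = hc/λ).
Ratio = 3.035e-23 / 8.526e-26 = 356.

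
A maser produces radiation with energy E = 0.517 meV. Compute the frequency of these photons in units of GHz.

125 GHz

(h = 6.62607015e-34 J·s, 1 eV = 1.602176634e-19 J.)
First convert: E = 0.517 meV = 8.2833e-23 J.
For a photon f = E/h, so f = 1.250e11 Hz.
Converting to GHz: f = 125.0 GHz ≈ 125 GHz.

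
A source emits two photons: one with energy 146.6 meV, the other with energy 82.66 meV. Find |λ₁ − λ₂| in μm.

6.54 μm

Using λ = hc/E: λ₁ = 8.4573 × 10^-6 m, λ₂ = 1.4999 × 10^-5 m.
|Δλ| = |8.4573 × 10^-6 − 1.4999 × 10^-5| = 6.54 × 10^-6 m = 6.54 μm.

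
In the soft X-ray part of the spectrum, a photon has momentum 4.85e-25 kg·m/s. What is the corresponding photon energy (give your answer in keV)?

0.908 keV

Use c = 2.99792458e8 m/s, 1 eV = 1.602176634e-19 J.
Apply E = pc: E = 1.454e-16 J.
Converting to keV: E = 0.9075 keV ≈ 0.908 keV.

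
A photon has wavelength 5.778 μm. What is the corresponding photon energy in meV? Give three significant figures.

Convert to SI: λ = 5.778 μm = 5.778e-6 m.
Since E = hc/λ for a photon, E = 3.438e-20 J.
Converting to meV: E = 214.6 meV ≈ 215 meV.

215 meV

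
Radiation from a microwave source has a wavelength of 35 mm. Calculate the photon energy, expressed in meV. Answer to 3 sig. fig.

Convert to SI: λ = 35 mm = 0.035 m.
For a photon E = hc/λ, so E = 5.676·10^-24 J.
Converting to meV: E = 0.03542 meV ≈ 0.0354 meV.

0.0354 meV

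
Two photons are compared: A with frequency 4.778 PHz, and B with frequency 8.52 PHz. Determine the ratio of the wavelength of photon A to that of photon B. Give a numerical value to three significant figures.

1.78

λ_A = 6.274 × 10^-8 m (from frequency = 4.778 PHz, via λ = c/f).
λ_B = 3.519 × 10^-8 m (from frequency = 8.52 PHz, via λ = c/f).
Ratio = 6.274 × 10^-8 / 3.519 × 10^-8 = 1.78.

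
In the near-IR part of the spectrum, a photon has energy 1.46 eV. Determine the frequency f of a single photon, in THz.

(h = 6.62607015 × 10^-34 J·s, 1 eV = 1.602176634 × 10^-19 J.)
In SI units: E = 1.46 eV = 2.3392 × 10^-19 J.
The photon relation is f = E/h, giving f = 3.530 × 10^14 Hz.
Converting to THz: f = 353.0 THz ≈ 353 THz.

353 THz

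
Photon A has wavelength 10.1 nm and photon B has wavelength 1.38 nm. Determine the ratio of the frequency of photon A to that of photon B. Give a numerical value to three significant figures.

f_A = 2.968 × 10^16 Hz (from wavelength = 10.1 nm, via f = c/λ).
f_B = 2.172 × 10^17 Hz (from wavelength = 1.38 nm, via f = c/λ).
Ratio = 2.968 × 10^16 / 2.172 × 10^17 = 0.137.

0.137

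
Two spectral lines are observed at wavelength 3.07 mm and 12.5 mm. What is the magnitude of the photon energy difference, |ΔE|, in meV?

0.305 meV

Using E = hc/λ: E₁ = 6.471e-23 J, E₂ = 1.589e-23 J.
|ΔE| = |6.471e-23 − 1.589e-23| = 4.88e-23 J = 0.305 meV.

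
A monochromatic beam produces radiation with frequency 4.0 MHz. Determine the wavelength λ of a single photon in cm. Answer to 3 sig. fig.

7490 cm

Use c = 2.99792458·10^8 m/s.
Convert to SI: f = 4.0 MHz = 4.0·10^6 Hz.
Apply λ = c/f: λ = 74.95 m.
Converting to cm: λ = 7495 cm ≈ 7490 cm.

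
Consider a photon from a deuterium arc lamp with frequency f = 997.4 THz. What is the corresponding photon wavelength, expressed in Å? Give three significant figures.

Use c = 2.99792458·10^8 m/s.
Convert to SI: f = 997.4 THz = 9.974·10^14 Hz.
For a photon λ = c/f, so λ = 3.006·10^-7 m.
Converting to Å: λ = 3006 Å ≈ 3010 Å.

3010 Å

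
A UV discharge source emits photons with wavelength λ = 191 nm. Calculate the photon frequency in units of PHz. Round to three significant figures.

1.57 PHz

Convert to SI: λ = 191 nm = 1.91e-7 m.
Since f = c/λ for a photon, f = 1.570e15 Hz.
Converting to PHz: f = 1.570 PHz ≈ 1.57 PHz.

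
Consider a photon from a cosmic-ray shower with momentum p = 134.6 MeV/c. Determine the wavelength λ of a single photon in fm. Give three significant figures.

9.21 fm

Take h = 6.62607015 × 10^-34 J·s, c = 2.99792458 × 10^8 m/s, 1 eV = 1.602176634 × 10^-19 J.
Convert to SI: p = 134.6 MeV/c = 7.1934 × 10^-20 kg·m/s.
Apply λ = h/p: λ = 9.211 × 10^-15 m.
Converting to fm: λ = 9.211 fm ≈ 9.21 fm.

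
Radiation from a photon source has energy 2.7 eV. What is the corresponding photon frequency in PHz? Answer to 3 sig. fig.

0.653 PHz

Convert to SI: E = 2.7 eV = 4.3259 × 10^-19 J.
Since f = E/h for a photon, f = 6.529 × 10^14 Hz.
Converting to PHz: f = 0.6529 PHz ≈ 0.653 PHz.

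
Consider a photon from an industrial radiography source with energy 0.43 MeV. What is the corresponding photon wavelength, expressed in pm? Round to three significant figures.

2.88 pm

Convert to SI: E = 0.43 MeV = 6.8894 × 10^-14 J.
For a photon λ = hc/E, so λ = 2.883 × 10^-12 m.
Converting to pm: λ = 2.883 pm ≈ 2.88 pm.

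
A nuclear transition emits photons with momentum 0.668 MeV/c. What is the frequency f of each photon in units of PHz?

First convert: p = 0.668 MeV/c = 3.5700 × 10^-22 kg·m/s.
Apply f = pc/h: f = 1.615 × 10^20 Hz.
Converting to PHz: f = 161500 PHz ≈ 1.62 × 10^5 PHz.

1.62 × 10^5 PHz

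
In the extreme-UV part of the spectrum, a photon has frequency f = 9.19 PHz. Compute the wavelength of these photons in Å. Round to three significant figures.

Take c = 2.99792458 × 10^8 m/s.
First convert: f = 9.19 PHz = 9.19 × 10^15 Hz.
For a photon λ = c/f, so λ = 3.262 × 10^-8 m.
Converting to Å: λ = 326.2 Å ≈ 326 Å.

326 Å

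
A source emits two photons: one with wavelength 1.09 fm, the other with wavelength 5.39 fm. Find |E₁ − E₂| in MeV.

Using E = hc/λ: E₁ = 1.822·10^-10 J, E₂ = 3.685·10^-11 J.
|ΔE| = |1.822·10^-10 − 3.685·10^-11| = 1.45·10^-10 J = 907 MeV.

907 MeV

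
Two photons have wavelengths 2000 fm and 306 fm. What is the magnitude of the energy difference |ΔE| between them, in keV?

Using E = hc/λ: E₁ = 9.932e-14 J, E₂ = 6.492e-13 J.
|ΔE| = |9.932e-14 − 6.492e-13| = 5.50e-13 J = 3430 keV.

3430 keV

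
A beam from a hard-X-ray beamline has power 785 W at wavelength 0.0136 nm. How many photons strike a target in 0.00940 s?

5.05e14 photons

Total energy: E_total = P·t = 785 × 0.00940 = 7.379 J.
Per-photon energy: E = 1.461e-14 J.
N = E_total / E_photon = 5.05e14.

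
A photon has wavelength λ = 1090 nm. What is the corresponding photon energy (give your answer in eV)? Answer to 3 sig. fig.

1.14 eV

In SI units: λ = 1090 nm = 1.09e-6 m.
Apply E = hc/λ: E = 1.822e-19 J.
Converting to eV: E = 1.137 eV ≈ 1.14 eV.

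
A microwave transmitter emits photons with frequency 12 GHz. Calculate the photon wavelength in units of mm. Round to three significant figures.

In SI units: f = 12 GHz = 1.2 × 10^10 Hz.
Apply λ = c/f: λ = 0.02498 m.
Converting to mm: λ = 24.98 mm ≈ 25.0 mm.

25.0 mm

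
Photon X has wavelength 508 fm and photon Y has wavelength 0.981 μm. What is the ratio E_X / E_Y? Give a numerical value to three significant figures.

E_X = 3.910e-13 J (from wavelength = 508 fm, via E = hc/λ).
E_Y = 2.025e-19 J (from wavelength = 0.981 μm, via E = hc/λ).
Ratio = 3.910e-13 / 2.025e-19 = 1.93e6.

1.93e6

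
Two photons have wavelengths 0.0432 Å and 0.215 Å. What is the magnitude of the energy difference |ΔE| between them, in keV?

Using E = hc/λ: E₁ = 4.598 × 10^-14 J, E₂ = 9.239 × 10^-15 J.
|ΔE| = |4.598 × 10^-14 − 9.239 × 10^-15| = 3.67 × 10^-14 J = 229 keV.

229 keV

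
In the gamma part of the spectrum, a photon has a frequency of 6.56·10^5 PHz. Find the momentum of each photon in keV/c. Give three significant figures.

2710 keV/c

First convert: f = 6.56·10^5 PHz = 6.56·10^20 Hz.
The photon relation is p = hf/c, giving p = 1.450·10^-21 kg·m/s.
Converting to keV/c: p = 2713 keV/c ≈ 2710 keV/c.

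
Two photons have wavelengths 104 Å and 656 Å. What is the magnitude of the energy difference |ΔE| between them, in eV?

100 eV

Using E = hc/λ: E₁ = 1.910e-17 J, E₂ = 3.028e-18 J.
|ΔE| = |1.910e-17 − 3.028e-18| = 1.61e-17 J = 100 eV.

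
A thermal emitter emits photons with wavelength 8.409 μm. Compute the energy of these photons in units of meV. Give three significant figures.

147 meV

Take h = 6.62607015e-34 J·s, c = 2.99792458e8 m/s, 1 eV = 1.602176634e-19 J.
In SI units: λ = 8.409 μm = 8.409e-6 m.
For a photon E = hc/λ, so E = 2.362e-20 J.
Converting to meV: E = 147.4 meV ≈ 147 meV.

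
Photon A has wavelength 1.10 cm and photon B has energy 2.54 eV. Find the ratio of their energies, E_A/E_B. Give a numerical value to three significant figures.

E_A = 1.806 × 10^-23 J (from wavelength = 1.10 cm, via E = hc/λ).
E_B = 4.070 × 10^-19 J (from energy = 2.54 eV, via E given directly).
Ratio = 1.806 × 10^-23 / 4.070 × 10^-19 = 4.44 × 10^-5.

4.44 × 10^-5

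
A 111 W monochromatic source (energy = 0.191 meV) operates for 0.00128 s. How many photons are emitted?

Total energy: E_total = P·t = 111 × 0.00128 = 0.1421 J.
Per-photon energy: E = 3.060 × 10^-23 J.
N = E_total / E_photon = 4.64 × 10^21.

4.64 × 10^21 photons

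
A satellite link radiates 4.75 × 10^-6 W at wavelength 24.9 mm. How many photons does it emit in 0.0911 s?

5.42 × 10^16 photons

Total energy: E_total = P·t = 4.75 × 10^-6 × 0.0911 = 4.327 × 10^-7 J.
Per-photon energy: E = 7.978 × 10^-24 J.
N = E_total / E_photon = 5.42 × 10^16.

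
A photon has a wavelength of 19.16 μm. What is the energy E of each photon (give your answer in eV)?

In SI units: λ = 19.16 μm = 1.916 × 10^-5 m.
Apply E = hc/λ: E = 1.037 × 10^-20 J.
Converting to eV: E = 0.06471 eV ≈ 0.0647 eV.

0.0647 eV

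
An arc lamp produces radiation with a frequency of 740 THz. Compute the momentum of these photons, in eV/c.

3.06 eV/c

(h = 6.62607015 × 10^-34 J·s, c = 2.99792458 × 10^8 m/s, 1 eV = 1.602176634 × 10^-19 J.)
In SI units: f = 740 THz = 7.40 × 10^14 Hz.
For a photon p = hf/c, so p = 1.636 × 10^-27 kg·m/s.
Converting to eV/c: p = 3.060 eV/c ≈ 3.06 eV/c.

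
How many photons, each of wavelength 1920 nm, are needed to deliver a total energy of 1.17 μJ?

Per-photon energy: E = 1.035·10^-19 J (from wavelength = 1920 nm).
N = E_total / E_photon = 1.17·10^-6 J / 1.035·10^-19 J = 1.13·10^13.

1.13·10^13 photons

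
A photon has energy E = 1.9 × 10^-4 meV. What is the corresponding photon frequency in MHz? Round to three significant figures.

45.9 MHz

Use h = 6.62607015 × 10^-34 J·s, 1 eV = 1.602176634 × 10^-19 J.
First convert: E = 1.9 × 10^-4 meV = 3.0441 × 10^-26 J.
Apply f = E/h: f = 4.594 × 10^7 Hz.
Converting to MHz: f = 45.94 MHz ≈ 45.9 MHz.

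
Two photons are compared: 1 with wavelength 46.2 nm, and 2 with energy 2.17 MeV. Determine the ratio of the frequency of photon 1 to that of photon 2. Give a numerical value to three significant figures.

f_1 = 6.489e15 Hz (from wavelength = 46.2 nm, via f = c/λ).
f_2 = 5.247e20 Hz (from energy = 2.17 MeV, via f = E/h).
Ratio = 6.489e15 / 5.247e20 = 1.24e-5.

1.24e-5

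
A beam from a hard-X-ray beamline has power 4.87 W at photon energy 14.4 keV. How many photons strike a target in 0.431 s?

Total energy: E_total = P·t = 4.87 × 0.431 = 2.099 J.
Per-photon energy: E = 2.307e-15 J.
N = E_total / E_photon = 9.10e14.

9.10e14 photons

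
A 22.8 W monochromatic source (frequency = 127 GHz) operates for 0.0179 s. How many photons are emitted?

Total energy: E_total = P·t = 22.8 × 0.0179 = 0.4081 J.
Per-photon energy: E = 8.415 × 10^-23 J.
N = E_total / E_photon = 4.85 × 10^21.

4.85 × 10^21 photons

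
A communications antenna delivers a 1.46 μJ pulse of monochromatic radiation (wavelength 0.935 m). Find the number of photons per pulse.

6.87 × 10^18 photons

Per-photon energy: E = 2.125 × 10^-25 J (from wavelength = 0.935 m).
N = E_total / E_photon = 1.46 × 10^-6 J / 2.125 × 10^-25 J = 6.87 × 10^18.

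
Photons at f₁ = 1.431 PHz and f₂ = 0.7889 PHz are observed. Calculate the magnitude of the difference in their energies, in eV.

Using E = hf: E₁ = 9.4819e-19 J, E₂ = 5.2273e-19 J.
|ΔE| = |9.4819e-19 − 5.2273e-19| = 4.25e-19 J = 2.66 eV.

2.66 eV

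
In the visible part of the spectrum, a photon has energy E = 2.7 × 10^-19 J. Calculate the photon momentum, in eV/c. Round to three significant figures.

Since p = E/c for a photon, p = 9.006 × 10^-28 kg·m/s.
Converting to eV/c: p = 1.685 eV/c ≈ 1.69 eV/c.

1.69 eV/c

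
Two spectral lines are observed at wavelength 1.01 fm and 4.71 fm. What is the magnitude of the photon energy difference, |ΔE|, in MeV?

964 MeV

Using E = hc/λ: E₁ = 1.967·10^-10 J, E₂ = 4.218·10^-11 J.
|ΔE| = |1.967·10^-10 − 4.218·10^-11| = 1.55·10^-10 J = 964 MeV.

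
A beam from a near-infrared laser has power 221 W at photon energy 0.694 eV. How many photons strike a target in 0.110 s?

Total energy: E_total = P·t = 221 × 0.110 = 24.31 J.
Per-photon energy: E = 1.112e-19 J.
N = E_total / E_photon = 2.19e20.

2.19e20 photons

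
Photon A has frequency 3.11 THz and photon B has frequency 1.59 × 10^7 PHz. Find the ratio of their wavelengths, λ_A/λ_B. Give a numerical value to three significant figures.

5.11 × 10^9

λ_A = 9.640 × 10^-5 m (from frequency = 3.11 THz, via λ = c/f).
λ_B = 1.885 × 10^-14 m (from frequency = 1.59 × 10^7 PHz, via λ = c/f).
Ratio = 9.640 × 10^-5 / 1.885 × 10^-14 = 5.11 × 10^9.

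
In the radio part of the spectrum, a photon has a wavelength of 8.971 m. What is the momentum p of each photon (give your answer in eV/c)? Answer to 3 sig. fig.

Apply p = h/λ: p = 7.386e-35 kg·m/s.
Converting to eV/c: p = 1.382e-7 eV/c ≈ 1.38e-7 eV/c.

1.38e-7 eV/c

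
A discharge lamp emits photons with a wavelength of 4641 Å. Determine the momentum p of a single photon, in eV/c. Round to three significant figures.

Use h = 6.62607015e-34 J·s, c = 2.99792458e8 m/s, 1 eV = 1.602176634e-19 J.
In SI units: λ = 4641 Å = 4.641e-7 m.
For a photon p = h/λ, so p = 1.428e-27 kg·m/s.
Converting to eV/c: p = 2.671 eV/c ≈ 2.67 eV/c.

2.67 eV/c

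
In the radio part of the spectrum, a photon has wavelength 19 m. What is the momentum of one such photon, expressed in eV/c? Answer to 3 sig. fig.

6.53e-8 eV/c

Take h = 6.62607015e-34 J·s, c = 2.99792458e8 m/s, 1 eV = 1.602176634e-19 J.
Apply p = h/λ: p = 3.487e-35 kg·m/s.
Converting to eV/c: p = 6.525e-8 eV/c ≈ 6.53e-8 eV/c.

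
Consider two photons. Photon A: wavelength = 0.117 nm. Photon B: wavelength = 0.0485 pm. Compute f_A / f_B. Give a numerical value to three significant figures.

f_A = 2.562 × 10^18 Hz (from wavelength = 0.117 nm, via f = c/λ).
f_B = 6.181 × 10^21 Hz (from wavelength = 0.0485 pm, via f = c/λ).
Ratio = 2.562 × 10^18 / 6.181 × 10^21 = 4.15 × 10^-4.

4.15 × 10^-4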